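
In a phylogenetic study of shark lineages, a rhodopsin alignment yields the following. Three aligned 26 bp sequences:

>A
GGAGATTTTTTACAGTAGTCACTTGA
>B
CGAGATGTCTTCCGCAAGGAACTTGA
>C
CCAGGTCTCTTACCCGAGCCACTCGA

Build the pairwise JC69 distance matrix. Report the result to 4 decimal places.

d(A,B) = 0.4643, d(A,C) = 0.5393, d(B,C) = 0.4643

A–B: 9/26 sites differ → p ≈ 0.346154, d = −0.75 ln(1 − 0.461539) = 0.464280 ≈ 0.4643.
A–C: 10/26 sites differ → p ≈ 0.384615, d = −0.75 ln(1 − 0.51282) = 0.539341 ≈ 0.5393.
B–C: 9/26 sites differ → p ≈ 0.346154, d = −0.75 ln(1 − 0.461539) = 0.464280 ≈ 0.4643.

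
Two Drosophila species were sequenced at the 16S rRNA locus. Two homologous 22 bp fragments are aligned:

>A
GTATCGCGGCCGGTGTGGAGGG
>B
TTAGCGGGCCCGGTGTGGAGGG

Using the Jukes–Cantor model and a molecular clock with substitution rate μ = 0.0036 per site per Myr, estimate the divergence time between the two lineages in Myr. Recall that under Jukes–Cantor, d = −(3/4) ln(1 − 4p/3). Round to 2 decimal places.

The sequences differ at 4 of 22 sites (1, 4, 7, 9), so p = 4/22 ≈ 0.181818.
d = −(3/4) ln(1 − 4p/3) = −0.75 ln(1 − 0.242424) = −0.75 ln(0.757576)
  = −0.75 × (-0.277631) = 0.208223 substitutions/site.
Under a molecular clock d = 2μt, so t = d/(2μ) = 0.208223 / (2 × 0.0036) = 28.92 Myr.

28.92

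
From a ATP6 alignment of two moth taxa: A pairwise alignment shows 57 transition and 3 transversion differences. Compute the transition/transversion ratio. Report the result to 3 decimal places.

R = 57/3 = 19.000.

19.000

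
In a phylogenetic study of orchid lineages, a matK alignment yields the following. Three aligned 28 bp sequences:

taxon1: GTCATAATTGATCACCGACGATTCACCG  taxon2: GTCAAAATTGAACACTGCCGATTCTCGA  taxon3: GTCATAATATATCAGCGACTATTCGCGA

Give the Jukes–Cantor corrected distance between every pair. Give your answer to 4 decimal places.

taxon1–taxon2: 7/28 sites differ → p = 0.25, d = −0.75 ln(1 − 0.333333) = 0.304098 ≈ 0.3041.
taxon1–taxon3: 7/28 sites differ → p = 0.25, d = −0.75 ln(1 − 0.333333) = 0.304098 ≈ 0.3041.
taxon2–taxon3: 9/28 sites differ → p ≈ 0.321429, d = −0.75 ln(1 − 0.428572) = 0.419713 ≈ 0.4197.

d(taxon1,taxon2) = 0.3041, d(taxon1,taxon3) = 0.3041, d(taxon2,taxon3) = 0.4197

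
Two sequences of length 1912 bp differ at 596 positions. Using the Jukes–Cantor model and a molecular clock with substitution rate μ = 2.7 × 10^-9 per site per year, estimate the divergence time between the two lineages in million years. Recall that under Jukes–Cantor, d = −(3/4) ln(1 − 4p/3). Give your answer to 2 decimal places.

74.61

p = 596/1912 ≈ 0.311715.
d = −(3/4) ln(1 − 4p/3) = −0.75 ln(1 − 0.41562) = −0.75 ln(0.58438)
  = −0.75 × (-0.537204) = 0.402903 substitutions/site.
Under a molecular clock d = 2μt, so t = d/(2μ) = 0.402903 / (2 × 2.7 × 10^-9) = 74.61 million years.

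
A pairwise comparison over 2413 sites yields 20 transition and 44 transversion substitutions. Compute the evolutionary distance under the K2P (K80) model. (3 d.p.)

P = 20/2413 ≈ 0.008288 and Q = 44/2413 ≈ 0.018235.
Under the Kimura two-parameter model, d = −½ ln(1 − 2P − Q) − ¼ ln(1 − 2Q).
1 − 2P − Q = 0.965189, giving −½ ln(0.965189) = 0.017716.
1 − 2Q = 0.96353, giving −¼ ln(0.96353) = 0.009288.
d = 0.017716 + 0.009288 = 0.027004.

0.027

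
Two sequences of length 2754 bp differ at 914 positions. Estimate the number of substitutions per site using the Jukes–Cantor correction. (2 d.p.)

p = 914/2754 ≈ 0.331881.
d = −(3/4) ln(1 − 4p/3) = −0.75 ln(1 − 0.442508) = −0.75 ln(0.557492)
  = −0.75 × (-0.584307) = 0.438230 substitutions/site.

0.44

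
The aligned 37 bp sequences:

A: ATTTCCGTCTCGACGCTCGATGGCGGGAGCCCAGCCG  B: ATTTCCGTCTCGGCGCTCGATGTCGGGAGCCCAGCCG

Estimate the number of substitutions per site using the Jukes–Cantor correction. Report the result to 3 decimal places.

0.056

The sequences differ at 2 of 37 sites (13, 23), so p = 2/37 ≈ 0.054054.
d = −(3/4) ln(1 − 4p/3) = −0.75 ln(1 − 0.072072) = −0.75 ln(0.927928)
  = −0.75 × (-0.074801) = 0.056101 substitutions/site.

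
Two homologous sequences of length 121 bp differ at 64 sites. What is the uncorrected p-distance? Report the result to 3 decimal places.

0.529

p = 64/121 = 0.528925… ≈ 0.529 (to 3 d.p.).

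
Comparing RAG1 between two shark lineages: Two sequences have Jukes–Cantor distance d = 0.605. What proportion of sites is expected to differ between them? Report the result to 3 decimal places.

0.415

p = (3/4)(1 − e^(−4d/3)) = 0.75 × (1 − e^(-0.806667)) = 0.75 × (1 − 0.446343) = 0.415243.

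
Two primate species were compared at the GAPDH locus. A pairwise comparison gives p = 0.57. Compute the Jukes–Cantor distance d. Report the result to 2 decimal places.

d = −(3/4) ln(1 − 4p/3) = −0.75 ln(1 − 0.76) = −0.75 ln(0.24)
  = −0.75 × (-1.427116) = 1.070337 substitutions/site.

1.07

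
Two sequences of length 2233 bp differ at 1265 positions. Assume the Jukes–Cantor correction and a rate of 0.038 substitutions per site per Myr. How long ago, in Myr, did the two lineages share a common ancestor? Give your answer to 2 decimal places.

13.89

p = 1265/2233 ≈ 0.566502.
d = −(3/4) ln(1 − 4p/3) = −0.75 ln(1 − 0.755336) = −0.75 ln(0.244664)
  = −0.75 × (-1.407869) = 1.055902 substitutions/site.
Under a molecular clock d = 2μt, so t = d/(2μ) = 1.055902 / (2 × 0.038) = 13.89 Myr.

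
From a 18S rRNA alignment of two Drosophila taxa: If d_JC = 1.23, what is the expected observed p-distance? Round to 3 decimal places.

0.605

p = (3/4)(1 − e^(−4d/3)) = 0.75 × (1 − e^(-1.64)) = 0.75 × (1 − 0.193980) = 0.604515.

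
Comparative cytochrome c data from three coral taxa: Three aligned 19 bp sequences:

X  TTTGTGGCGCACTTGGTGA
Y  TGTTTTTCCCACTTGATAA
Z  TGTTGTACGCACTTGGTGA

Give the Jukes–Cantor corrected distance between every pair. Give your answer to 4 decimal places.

d(X,Y) = 0.5068, d(X,Z) = 0.3241, d(Y,Z) = 0.3241

X–Y: 7/19 sites differ → p ≈ 0.368421, d = −0.75 ln(1 − 0.491228) = 0.506816 ≈ 0.5068.
X–Z: 5/19 sites differ → p ≈ 0.263158, d = −0.75 ln(1 − 0.350877) = 0.324100 ≈ 0.3241.
Y–Z: 5/19 sites differ → p ≈ 0.263158, d = −0.75 ln(1 − 0.350877) = 0.324100 ≈ 0.3241.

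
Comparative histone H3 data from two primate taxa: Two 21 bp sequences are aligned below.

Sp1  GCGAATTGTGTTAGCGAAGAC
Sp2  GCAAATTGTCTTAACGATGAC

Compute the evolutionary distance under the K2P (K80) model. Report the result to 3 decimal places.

Of 21 sites, 2 differences are transitions and 2 are transversions, so P = 2/21 ≈ 0.095238 and Q = 2/21 ≈ 0.095238.
Under the Kimura two-parameter model, d = −½ ln(1 − 2P − Q) − ¼ ln(1 − 2Q).
1 − 2P − Q = 0.714286, giving −½ ln(0.714286) = 0.168236.
1 − 2Q = 0.809524, giving −¼ ln(0.809524) = 0.052827.
d = 0.168236 + 0.052827 = 0.221063.

0.221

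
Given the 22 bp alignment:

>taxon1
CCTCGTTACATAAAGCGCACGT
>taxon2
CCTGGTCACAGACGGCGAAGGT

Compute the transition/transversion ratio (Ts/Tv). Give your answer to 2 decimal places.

Transitions are A↔G and C↔T; transversions are all other mismatches.
Transitions: 2. Transversions: 5.
R = 2/5 = 0.40.

0.40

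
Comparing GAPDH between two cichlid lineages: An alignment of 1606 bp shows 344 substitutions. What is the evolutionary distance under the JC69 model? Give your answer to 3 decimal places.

p = 344/1606 ≈ 0.214197.
d = −(3/4) ln(1 − 4p/3) = −0.75 ln(1 − 0.285596) = −0.75 ln(0.714404)
  = −0.75 × (-0.336307) = 0.252230 substitutions/site.

0.252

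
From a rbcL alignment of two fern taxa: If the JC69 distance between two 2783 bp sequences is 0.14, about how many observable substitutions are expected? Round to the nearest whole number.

Invert JC69: p = (3/4)(1 − e^(−4d/3)) = 0.75 × (1 − e^(-0.186667)) = 0.75 × (1 − 0.829720) = 0.127710.
Expected differing sites = pL ≈ 0.127710 × 2783 = 355.41693 ≈ 355.

355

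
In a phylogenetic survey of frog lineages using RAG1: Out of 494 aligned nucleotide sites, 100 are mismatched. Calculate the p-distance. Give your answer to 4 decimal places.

0.2024

p = 100/494 = 0.202429… ≈ 0.2024 (to 4 d.p.).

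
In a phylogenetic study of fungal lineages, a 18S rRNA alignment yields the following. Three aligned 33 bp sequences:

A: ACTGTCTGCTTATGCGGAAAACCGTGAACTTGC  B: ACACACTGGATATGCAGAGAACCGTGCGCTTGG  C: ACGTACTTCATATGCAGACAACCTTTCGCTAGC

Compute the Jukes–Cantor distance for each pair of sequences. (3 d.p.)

d(A,B) = 0.388, d(A,C) = 0.497, d(B,C) = 0.339

A–B: 10/33 sites differ → p ≈ 0.30303, d = −0.75 ln(1 − 0.40404) = 0.388186 ≈ 0.388.
A–C: 12/33 sites differ → p ≈ 0.363636, d = −0.75 ln(1 − 0.484848) = 0.497470 ≈ 0.497.
B–C: 9/33 sites differ → p ≈ 0.272727, d = −0.75 ln(1 − 0.363636) = 0.338988 ≈ 0.339.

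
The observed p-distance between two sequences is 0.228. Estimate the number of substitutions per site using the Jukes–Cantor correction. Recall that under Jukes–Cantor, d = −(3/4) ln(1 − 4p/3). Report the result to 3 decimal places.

0.272

d = −(3/4) ln(1 − 4p/3) = −0.75 ln(1 − 0.304) = −0.75 ln(0.696)
  = −0.75 × (-0.362406) = 0.271805 substitutions/site.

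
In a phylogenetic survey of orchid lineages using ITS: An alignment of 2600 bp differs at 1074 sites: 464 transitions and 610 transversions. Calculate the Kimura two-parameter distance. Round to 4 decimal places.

0.6060

P = 464/2600 ≈ 0.178462 and Q = 610/2600 ≈ 0.234615.
Under the Kimura two-parameter model, d = −½ ln(1 − 2P − Q) − ¼ ln(1 − 2Q).
1 − 2P − Q = 0.408461, giving −½ ln(0.408461) = 0.447679.
1 − 2Q = 0.53077, giving −¼ ln(0.53077) = 0.158357.
d = 0.447679 + 0.158357 = 0.606036.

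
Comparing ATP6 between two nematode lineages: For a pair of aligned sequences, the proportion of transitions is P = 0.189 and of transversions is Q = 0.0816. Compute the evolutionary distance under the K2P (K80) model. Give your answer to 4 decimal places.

0.3523

Under the Kimura two-parameter model, d = −½ ln(1 − 2P − Q) − ¼ ln(1 − 2Q).
1 − 2P − Q = 0.5404, giving −½ ln(0.5404) = 0.307723.
1 − 2Q = 0.8368, giving −¼ ln(0.8368) = 0.044543.
d = 0.307723 + 0.044543 = 0.352266.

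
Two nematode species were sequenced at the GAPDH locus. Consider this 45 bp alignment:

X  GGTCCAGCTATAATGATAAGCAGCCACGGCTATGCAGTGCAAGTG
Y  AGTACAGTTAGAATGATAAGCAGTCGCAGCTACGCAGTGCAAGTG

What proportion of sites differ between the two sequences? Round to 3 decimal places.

The sequences differ at 8 of 45 positions (sites 1, 4, 8, 11, 24, 26, 28, 33).
p = 8/45 = 0.177777… ≈ 0.178 (to 3 d.p.).

0.178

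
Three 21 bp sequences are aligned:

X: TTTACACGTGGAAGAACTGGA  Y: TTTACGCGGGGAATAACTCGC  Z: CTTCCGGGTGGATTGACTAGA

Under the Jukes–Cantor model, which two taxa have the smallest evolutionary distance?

X–Y: 5/21 differ, p = 0.238, d = 0.286.
X–Z: 8/21 differ, p = 0.381, d = 0.532.
Y–Z: 8/21 differ, p = 0.381, d = 0.532.
The smallest distance is between X and Y.

X and Y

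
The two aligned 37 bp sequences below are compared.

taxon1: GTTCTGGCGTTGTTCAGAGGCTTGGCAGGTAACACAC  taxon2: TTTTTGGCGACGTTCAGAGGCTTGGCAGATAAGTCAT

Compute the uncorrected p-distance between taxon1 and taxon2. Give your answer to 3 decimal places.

0.216

The sequences differ at 8 of 37 positions (sites 1, 4, 10, 11, 29, 33, 34, 37).
p = 8/37 = 0.216216… ≈ 0.216 (to 3 d.p.).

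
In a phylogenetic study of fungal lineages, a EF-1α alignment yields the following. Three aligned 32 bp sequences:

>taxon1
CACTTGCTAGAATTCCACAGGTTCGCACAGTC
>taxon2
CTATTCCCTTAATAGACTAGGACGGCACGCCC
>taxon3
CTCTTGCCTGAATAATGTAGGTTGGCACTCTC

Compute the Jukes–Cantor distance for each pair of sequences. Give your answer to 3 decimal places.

d(taxon1,taxon2) = 0.924, d(taxon1,taxon3) = 0.460, d(taxon2,taxon3) = 0.404

taxon1–taxon2: 17/32 sites differ → p = 0.53125, d = −0.75 ln(1 − 0.708333) = 0.924107 ≈ 0.924.
taxon1–taxon3: 11/32 sites differ → p = 0.34375, d = −0.75 ln(1 − 0.458333) = 0.459828 ≈ 0.460.
taxon2–taxon3: 10/32 sites differ → p = 0.3125, d = −0.75 ln(1 − 0.416667) = 0.404248 ≈ 0.404.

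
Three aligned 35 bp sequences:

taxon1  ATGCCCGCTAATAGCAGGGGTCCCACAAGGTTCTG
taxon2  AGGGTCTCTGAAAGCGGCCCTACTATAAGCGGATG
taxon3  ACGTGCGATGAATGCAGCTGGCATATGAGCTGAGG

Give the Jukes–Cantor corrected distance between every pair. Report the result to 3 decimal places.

taxon1–taxon2: 17/35 sites differ → p ≈ 0.485714, d = −0.75 ln(1 − 0.647619) = 0.782282 ≈ 0.782.
taxon1–taxon3: 18/35 sites differ → p ≈ 0.514286, d = −0.75 ln(1 − 0.685715) = 0.868091 ≈ 0.868.
taxon2–taxon3: 15/35 sites differ → p ≈ 0.428571, d = −0.75 ln(1 − 0.571428) = 0.635472 ≈ 0.635.

d(taxon1,taxon2) = 0.782, d(taxon1,taxon3) = 0.868, d(taxon2,taxon3) = 0.635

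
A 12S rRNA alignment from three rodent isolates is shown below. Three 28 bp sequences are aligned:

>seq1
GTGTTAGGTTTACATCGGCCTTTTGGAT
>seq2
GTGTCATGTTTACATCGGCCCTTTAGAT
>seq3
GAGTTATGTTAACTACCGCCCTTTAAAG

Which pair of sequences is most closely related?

seq1 and seq2

seq1–seq2: 4/28 differ, p = 0.143, d = 0.158.
seq1–seq3: 10/28 differ, p = 0.357, d = 0.485.
seq2–seq3: 8/28 differ, p = 0.286, d = 0.360.
The smallest distance is between seq1 and seq2.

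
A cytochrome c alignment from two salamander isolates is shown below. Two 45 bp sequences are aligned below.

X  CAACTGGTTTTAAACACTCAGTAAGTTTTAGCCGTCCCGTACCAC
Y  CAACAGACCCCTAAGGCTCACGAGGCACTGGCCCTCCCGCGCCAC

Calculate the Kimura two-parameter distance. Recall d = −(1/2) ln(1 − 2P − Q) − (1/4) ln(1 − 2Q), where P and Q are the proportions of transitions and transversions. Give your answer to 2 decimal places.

Of 45 sites, 12 differences are transitions and 7 are transversions, so P = 12/45 ≈ 0.266667 and Q = 7/45 ≈ 0.155556.
Under the Kimura two-parameter model, d = −½ ln(1 − 2P − Q) − ¼ ln(1 − 2Q).
1 − 2P − Q = 0.31111, giving −½ ln(0.31111) = 0.583804.
1 − 2Q = 0.688888, giving −¼ ln(0.688888) = 0.093169.
d = 0.583804 + 0.093169 = 0.676973.

0.68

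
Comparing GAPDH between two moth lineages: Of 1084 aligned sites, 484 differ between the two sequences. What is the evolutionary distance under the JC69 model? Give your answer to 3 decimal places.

0.679

p = 484/1084 ≈ 0.446494.
d = −(3/4) ln(1 − 4p/3) = −0.75 ln(1 − 0.595325) = −0.75 ln(0.404675)
  = −0.75 × (-0.904671) = 0.678503 substitutions/site.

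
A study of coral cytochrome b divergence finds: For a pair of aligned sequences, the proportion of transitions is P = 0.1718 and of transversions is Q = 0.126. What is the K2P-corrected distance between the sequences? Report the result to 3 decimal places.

0.390

Under the Kimura two-parameter model, d = −½ ln(1 − 2P − Q) − ¼ ln(1 − 2Q).
1 − 2P − Q = 0.5304, giving −½ ln(0.5304) = 0.317062.
1 − 2Q = 0.748, giving −¼ ln(0.748) = 0.072588.
d = 0.317062 + 0.072588 = 0.389650.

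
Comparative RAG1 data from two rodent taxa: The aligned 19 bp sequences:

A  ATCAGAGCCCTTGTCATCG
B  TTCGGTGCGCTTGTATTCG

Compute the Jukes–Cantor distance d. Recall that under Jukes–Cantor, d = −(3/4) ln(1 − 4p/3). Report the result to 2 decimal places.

The sequences differ at 6 of 19 sites (1, 4, 6, 9, 15, 16), so p = 6/19 ≈ 0.315789.
d = −(3/4) ln(1 − 4p/3) = −0.75 ln(1 − 0.421052) = −0.75 ln(0.578948)
  = −0.75 × (-0.546543) = 0.409907 substitutions/site.

0.41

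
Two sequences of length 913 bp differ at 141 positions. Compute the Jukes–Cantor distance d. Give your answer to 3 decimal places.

0.173

p = 141/913 ≈ 0.154436.
d = −(3/4) ln(1 − 4p/3) = −0.75 ln(1 − 0.205915) = −0.75 ln(0.794085)
  = −0.75 × (-0.230565) = 0.172924 substitutions/site.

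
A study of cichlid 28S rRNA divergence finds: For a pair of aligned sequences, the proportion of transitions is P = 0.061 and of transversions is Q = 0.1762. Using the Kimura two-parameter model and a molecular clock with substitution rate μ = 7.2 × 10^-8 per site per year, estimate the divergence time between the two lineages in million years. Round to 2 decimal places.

Under the Kimura two-parameter model, d = −½ ln(1 − 2P − Q) − ¼ ln(1 − 2Q).
1 − 2P − Q = 0.7018, giving −½ ln(0.7018) = 0.177053.
1 − 2Q = 0.6476, giving −¼ ln(0.6476) = 0.108621.
d = 0.177053 + 0.108621 = 0.285674.
Under a molecular clock d = 2μt, so t = d/(2μ) = 0.285674 / (2 × 7.2 × 10^-8) = 1.98 million years.

1.98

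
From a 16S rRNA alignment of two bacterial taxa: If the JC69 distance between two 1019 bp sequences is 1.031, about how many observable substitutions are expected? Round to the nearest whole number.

Invert JC69: p = (3/4)(1 − e^(−4d/3)) = 0.75 × (1 − e^(-1.374667)) = 0.75 × (1 − 0.252924) = 0.560307.
Expected differing sites = pL ≈ 0.560307 × 1019 = 570.952833 ≈ 571.

571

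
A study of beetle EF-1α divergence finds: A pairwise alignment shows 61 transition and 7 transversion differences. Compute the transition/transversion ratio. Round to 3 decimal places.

8.714

R = 61/7 = 8.714285… ≈ 8.714 (to 3 d.p.).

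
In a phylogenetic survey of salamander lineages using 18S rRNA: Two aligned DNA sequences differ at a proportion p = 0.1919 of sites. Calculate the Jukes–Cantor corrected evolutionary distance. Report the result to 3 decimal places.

d = −(3/4) ln(1 − 4p/3) = −0.75 ln(1 − 0.255867) = −0.75 ln(0.744133)
  = −0.75 × (-0.295535) = 0.221651 substitutions/site.

0.222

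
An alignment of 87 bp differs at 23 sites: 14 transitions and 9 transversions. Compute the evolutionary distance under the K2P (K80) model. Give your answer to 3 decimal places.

P = 14/87 ≈ 0.16092 and Q = 9/87 ≈ 0.103448.
Under the Kimura two-parameter model, d = −½ ln(1 − 2P − Q) − ¼ ln(1 − 2Q).
1 − 2P − Q = 0.574712, giving −½ ln(0.574712) = 0.276943.
1 − 2Q = 0.793104, giving −¼ ln(0.793104) = 0.057950.
d = 0.276943 + 0.057950 = 0.334893.

0.335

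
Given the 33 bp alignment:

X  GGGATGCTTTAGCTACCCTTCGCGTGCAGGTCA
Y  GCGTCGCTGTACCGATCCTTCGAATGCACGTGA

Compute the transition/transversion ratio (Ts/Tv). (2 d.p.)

0.38

Transitions are A↔G and C↔T; transversions are all other mismatches.
Transitions: 3. Transversions: 8.
R = 3/8 = 0.375 ≈ 0.38 (to 2 d.p.).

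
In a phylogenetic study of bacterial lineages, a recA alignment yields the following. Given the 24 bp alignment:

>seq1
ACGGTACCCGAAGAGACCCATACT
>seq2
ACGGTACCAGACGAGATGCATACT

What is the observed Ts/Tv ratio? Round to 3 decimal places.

0.333

Transitions are A↔G and C↔T; transversions are all other mismatches.
Transitions: 1. Transversions: 3.
R = 1/3 = 0.333333… ≈ 0.333 (to 3 d.p.).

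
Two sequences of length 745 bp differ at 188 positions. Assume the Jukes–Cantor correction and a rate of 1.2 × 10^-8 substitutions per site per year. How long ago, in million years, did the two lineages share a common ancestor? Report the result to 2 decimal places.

12.82

p = 188/745 ≈ 0.252349.
d = −(3/4) ln(1 − 4p/3) = −0.75 ln(1 − 0.336465) = −0.75 ln(0.663535)
  = −0.75 × (-0.410174) = 0.307631 substitutions/site.
Under a molecular clock d = 2μt, so t = d/(2μ) = 0.307631 / (2 × 1.2 × 10^-8) = 12.82 million years.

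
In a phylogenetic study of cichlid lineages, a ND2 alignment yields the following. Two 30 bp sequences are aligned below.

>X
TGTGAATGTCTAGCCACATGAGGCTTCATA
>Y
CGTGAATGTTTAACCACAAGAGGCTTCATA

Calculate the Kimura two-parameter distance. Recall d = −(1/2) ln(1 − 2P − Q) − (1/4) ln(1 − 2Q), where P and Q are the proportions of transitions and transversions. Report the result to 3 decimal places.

0.150

Of 30 sites, 3 differences are transitions and 1 are transversions, so P = 3/30 = 0.1 and Q = 1/30 ≈ 0.033333.
Under the Kimura two-parameter model, d = −½ ln(1 − 2P − Q) − ¼ ln(1 − 2Q).
1 − 2P − Q = 0.766667, giving −½ ln(0.766667) = 0.132851.
1 − 2Q = 0.933334, giving −¼ ln(0.933334) = 0.017248.
d = 0.132851 + 0.017248 = 0.150099.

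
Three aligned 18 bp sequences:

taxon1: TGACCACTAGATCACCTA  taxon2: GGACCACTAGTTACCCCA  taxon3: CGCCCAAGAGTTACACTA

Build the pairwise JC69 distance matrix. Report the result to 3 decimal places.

d(taxon1,taxon2) = 0.347, d(taxon1,taxon3) = 0.673, d(taxon2,taxon3) = 0.441

taxon1–taxon2: 5/18 sites differ → p ≈ 0.277778, d = −0.75 ln(1 − 0.370371) = 0.346968 ≈ 0.347.
taxon1–taxon3: 8/18 sites differ → p ≈ 0.444444, d = −0.75 ln(1 − 0.592592) = 0.673455 ≈ 0.673.
taxon2–taxon3: 6/18 sites differ → p ≈ 0.333333, d = −0.75 ln(1 − 0.444444) = 0.440839 ≈ 0.441.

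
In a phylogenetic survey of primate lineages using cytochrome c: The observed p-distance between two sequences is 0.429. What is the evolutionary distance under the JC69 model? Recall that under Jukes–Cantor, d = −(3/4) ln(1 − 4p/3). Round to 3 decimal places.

0.636

d = −(3/4) ln(1 − 4p/3) = −0.75 ln(1 − 0.572) = −0.75 ln(0.428)
  = −0.75 × (-0.848632) = 0.636474 substitutions/site.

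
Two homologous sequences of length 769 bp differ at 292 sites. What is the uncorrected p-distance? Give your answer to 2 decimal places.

0.38

p = 292/769 = 0.379713… ≈ 0.38 (to 2 d.p.).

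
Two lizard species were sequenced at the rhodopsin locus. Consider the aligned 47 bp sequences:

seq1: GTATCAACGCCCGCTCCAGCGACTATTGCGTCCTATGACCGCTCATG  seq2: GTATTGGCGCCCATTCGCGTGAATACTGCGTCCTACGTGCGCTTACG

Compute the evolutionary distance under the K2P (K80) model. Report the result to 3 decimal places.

Of 47 sites, 10 differences are transitions and 5 are transversions, so P = 10/47 ≈ 0.212766 and Q = 5/47 ≈ 0.106383.
Under the Kimura two-parameter model, d = −½ ln(1 − 2P − Q) − ¼ ln(1 − 2Q).
1 − 2P − Q = 0.468085, giving −½ ln(0.468085) = 0.379553.
1 − 2Q = 0.787234, giving −¼ ln(0.787234) = 0.059807.
d = 0.379553 + 0.059807 = 0.439360.

0.439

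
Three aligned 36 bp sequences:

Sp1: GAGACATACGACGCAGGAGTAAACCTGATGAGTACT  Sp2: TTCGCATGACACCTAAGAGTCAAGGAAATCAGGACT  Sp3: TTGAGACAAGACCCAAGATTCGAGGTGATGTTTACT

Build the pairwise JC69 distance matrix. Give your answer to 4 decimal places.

Sp1–Sp2: 17/36 sites differ → p ≈ 0.472222, d = −0.75 ln(1 − 0.629629) = 0.744938 ≈ 0.7449.
Sp1–Sp3: 14/36 sites differ → p ≈ 0.388889, d = −0.75 ln(1 − 0.518519) = 0.548166 ≈ 0.5482.
Sp2–Sp3: 15/36 sites differ → p ≈ 0.416667, d = −0.75 ln(1 − 0.555556) = 0.608198 ≈ 0.6082.

d(Sp1,Sp2) = 0.7449, d(Sp1,Sp3) = 0.5482, d(Sp2,Sp3) = 0.6082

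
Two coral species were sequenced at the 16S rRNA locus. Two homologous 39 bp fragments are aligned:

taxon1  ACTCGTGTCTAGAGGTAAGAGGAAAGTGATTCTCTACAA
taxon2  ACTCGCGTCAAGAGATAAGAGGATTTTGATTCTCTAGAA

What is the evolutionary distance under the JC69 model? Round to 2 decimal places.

0.21

The sequences differ at 7 of 39 sites (6, 10, 15, 24, 25, 26, 37), so p = 7/39 ≈ 0.179487.
d = −(3/4) ln(1 − 4p/3) = −0.75 ln(1 − 0.239316) = −0.75 ln(0.760684)
  = −0.75 × (-0.273537) = 0.205153 substitutions/site.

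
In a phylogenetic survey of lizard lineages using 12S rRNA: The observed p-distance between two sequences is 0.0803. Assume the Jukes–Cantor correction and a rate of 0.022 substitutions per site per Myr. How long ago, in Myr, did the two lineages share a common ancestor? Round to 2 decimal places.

d = −(3/4) ln(1 − 4p/3) = −0.75 ln(1 − 0.107067) = −0.75 ln(0.892933)
  = −0.75 × (-0.113244) = 0.084933 substitutions/site.
Under a molecular clock d = 2μt, so t = d/(2μ) = 0.084933 / (2 × 0.022) = 1.93 Myr.

1.93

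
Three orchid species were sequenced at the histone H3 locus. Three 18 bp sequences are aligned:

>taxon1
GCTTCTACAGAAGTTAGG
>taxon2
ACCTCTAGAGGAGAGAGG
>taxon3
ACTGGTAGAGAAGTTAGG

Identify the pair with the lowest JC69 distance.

taxon1 and taxon3

taxon1–taxon2: 6/18 differ, p = 0.333, d = 0.441.
taxon1–taxon3: 4/18 differ, p = 0.222, d = 0.264.
taxon2–taxon3: 6/18 differ, p = 0.333, d = 0.441.
The smallest distance is between taxon1 and taxon3.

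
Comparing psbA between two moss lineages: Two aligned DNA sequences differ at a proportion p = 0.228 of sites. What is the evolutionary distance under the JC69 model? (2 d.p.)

0.27

d = −(3/4) ln(1 − 4p/3) = −0.75 ln(1 − 0.304) = −0.75 ln(0.696)
  = −0.75 × (-0.362406) = 0.271805 substitutions/site.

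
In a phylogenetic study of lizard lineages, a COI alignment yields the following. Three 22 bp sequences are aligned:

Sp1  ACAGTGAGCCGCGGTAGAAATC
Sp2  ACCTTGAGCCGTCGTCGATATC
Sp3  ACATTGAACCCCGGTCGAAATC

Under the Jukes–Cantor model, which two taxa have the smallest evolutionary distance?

Sp1–Sp2: 6/22 differ, p = 0.273, d = 0.339.
Sp1–Sp3: 4/22 differ, p = 0.182, d = 0.208.
Sp2–Sp3: 6/22 differ, p = 0.273, d = 0.339.
The smallest distance is between Sp1 and Sp3.

Sp1 and Sp3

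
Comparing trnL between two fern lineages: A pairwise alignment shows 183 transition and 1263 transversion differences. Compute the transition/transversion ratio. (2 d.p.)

R = 183/1263 = 0.144893… ≈ 0.14 (to 2 d.p.).

0.14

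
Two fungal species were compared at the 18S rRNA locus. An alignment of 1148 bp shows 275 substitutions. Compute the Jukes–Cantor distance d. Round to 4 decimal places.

p = 275/1148 ≈ 0.239547.
d = −(3/4) ln(1 − 4p/3) = −0.75 ln(1 − 0.319396) = −0.75 ln(0.680604)
  = −0.75 × (-0.384775) = 0.288581 substitutions/site.

0.2886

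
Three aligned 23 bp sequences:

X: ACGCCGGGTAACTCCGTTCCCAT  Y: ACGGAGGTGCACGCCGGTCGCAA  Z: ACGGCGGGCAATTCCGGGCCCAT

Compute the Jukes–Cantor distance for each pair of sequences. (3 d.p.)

X–Y: 9/23 sites differ → p ≈ 0.391304, d = −0.75 ln(1 − 0.521739) = 0.553199 ≈ 0.553.
X–Z: 5/23 sites differ → p ≈ 0.217391, d = −0.75 ln(1 − 0.289855) = 0.256715 ≈ 0.257.
Y–Z: 9/23 sites differ → p ≈ 0.391304, d = −0.75 ln(1 − 0.521739) = 0.553199 ≈ 0.553.

d(X,Y) = 0.553, d(X,Z) = 0.257, d(Y,Z) = 0.553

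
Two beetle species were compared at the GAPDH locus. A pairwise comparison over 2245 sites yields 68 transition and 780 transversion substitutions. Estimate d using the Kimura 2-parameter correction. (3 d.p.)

0.559

P = 68/2245 ≈ 0.03029 and Q = 780/2245 ≈ 0.347439.
Under the Kimura two-parameter model, d = −½ ln(1 − 2P − Q) − ¼ ln(1 − 2Q).
1 − 2P − Q = 0.591981, giving −½ ln(0.591981) = 0.262140.
1 − 2Q = 0.305122, giving −¼ ln(0.305122) = 0.296761.
d = 0.262140 + 0.296761 = 0.558901.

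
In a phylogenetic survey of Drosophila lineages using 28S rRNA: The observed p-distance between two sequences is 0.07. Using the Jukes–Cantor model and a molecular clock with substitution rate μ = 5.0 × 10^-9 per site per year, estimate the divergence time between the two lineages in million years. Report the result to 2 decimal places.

d = −(3/4) ln(1 − 4p/3) = −0.75 ln(1 − 0.093333) = −0.75 ln(0.906667)
  = −0.75 × (-0.097980) = 0.073485 substitutions/site.
Under a molecular clock d = 2μt, so t = d/(2μ) = 0.073485 / (2 × 5.0 × 10^-9) = 7.35 million years.

7.35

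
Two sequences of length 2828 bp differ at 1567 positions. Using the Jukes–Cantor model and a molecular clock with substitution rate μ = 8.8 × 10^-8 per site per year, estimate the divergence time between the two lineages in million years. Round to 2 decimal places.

p = 1567/2828 ≈ 0.554102.
d = −(3/4) ln(1 − 4p/3) = −0.75 ln(1 − 0.738803) = −0.75 ln(0.261197)
  = −0.75 × (-1.342480) = 1.006860 substitutions/site.
Under a molecular clock d = 2μt, so t = d/(2μ) = 1.006860 / (2 × 8.8 × 10^-8) = 5.72 million years.

5.72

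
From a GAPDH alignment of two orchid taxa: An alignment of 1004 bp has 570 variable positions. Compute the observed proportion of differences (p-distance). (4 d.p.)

p = 570/1004 = 0.567729… ≈ 0.5677 (to 4 d.p.).

0.5677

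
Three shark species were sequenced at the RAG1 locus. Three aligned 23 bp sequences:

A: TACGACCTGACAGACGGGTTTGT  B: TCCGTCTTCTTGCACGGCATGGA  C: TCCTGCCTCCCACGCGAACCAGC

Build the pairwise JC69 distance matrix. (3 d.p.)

d(A,B) = 0.892, d(A,C) = 1.051, d(B,C) = 1.051

A–B: 12/23 sites differ → p ≈ 0.521739, d = −0.75 ln(1 − 0.695652) = 0.892188 ≈ 0.892.
A–C: 13/23 sites differ → p ≈ 0.565217, d = −0.75 ln(1 − 0.753623) = 1.050669 ≈ 1.051.
B–C: 13/23 sites differ → p ≈ 0.565217, d = −0.75 ln(1 − 0.753623) = 1.050669 ≈ 1.051.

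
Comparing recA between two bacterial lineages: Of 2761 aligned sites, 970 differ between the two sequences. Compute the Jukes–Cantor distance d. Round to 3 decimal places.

0.474

p = 970/2761 ≈ 0.351322.
d = −(3/4) ln(1 − 4p/3) = −0.75 ln(1 − 0.468429) = −0.75 ln(0.531571)
  = −0.75 × (-0.631919) = 0.473939 substitutions/site.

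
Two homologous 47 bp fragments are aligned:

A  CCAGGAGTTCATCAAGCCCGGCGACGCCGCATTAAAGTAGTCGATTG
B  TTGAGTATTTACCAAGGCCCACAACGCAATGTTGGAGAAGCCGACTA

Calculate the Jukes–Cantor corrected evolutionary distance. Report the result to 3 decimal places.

The sequences differ at 22 of 47 sites, so p = 22/47 ≈ 0.468085.
d = −(3/4) ln(1 − 4p/3) = −0.75 ln(1 − 0.624113) = −0.75 ln(0.375887)
  = −0.75 × (-0.978467) = 0.733850 substitutions/site.

0.734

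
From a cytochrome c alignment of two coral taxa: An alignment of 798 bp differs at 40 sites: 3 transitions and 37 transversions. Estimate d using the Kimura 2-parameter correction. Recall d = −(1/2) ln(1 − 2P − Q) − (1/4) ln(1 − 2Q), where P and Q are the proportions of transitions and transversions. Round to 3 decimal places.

0.052

P = 3/798 ≈ 0.003759 and Q = 37/798 ≈ 0.046366.
Under the Kimura two-parameter model, d = −½ ln(1 − 2P − Q) − ¼ ln(1 − 2Q).
1 − 2P − Q = 0.946116, giving −½ ln(0.946116) = 0.027695.
1 − 2Q = 0.907268, giving −¼ ln(0.907268) = 0.024329.
d = 0.027695 + 0.024329 = 0.052024.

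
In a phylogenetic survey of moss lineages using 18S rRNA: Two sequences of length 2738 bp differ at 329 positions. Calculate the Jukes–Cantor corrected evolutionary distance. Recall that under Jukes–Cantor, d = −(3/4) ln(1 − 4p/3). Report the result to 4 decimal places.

0.1310

p = 329/2738 ≈ 0.120161.
d = −(3/4) ln(1 − 4p/3) = −0.75 ln(1 − 0.160215) = −0.75 ln(0.839785)
  = −0.75 × (-0.174609) = 0.130957 substitutions/site.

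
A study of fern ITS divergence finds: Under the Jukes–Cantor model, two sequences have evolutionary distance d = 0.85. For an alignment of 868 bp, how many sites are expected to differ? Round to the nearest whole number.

441

Invert JC69: p = (3/4)(1 − e^(−4d/3)) = 0.75 × (1 − e^(-1.133333)) = 0.75 × (1 − 0.321958) = 0.508532.
Expected differing sites = pL ≈ 0.508532 × 868 = 441.405776 ≈ 441.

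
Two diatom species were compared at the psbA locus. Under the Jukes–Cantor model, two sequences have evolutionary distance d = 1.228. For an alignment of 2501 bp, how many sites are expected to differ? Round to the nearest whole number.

Invert JC69: p = (3/4)(1 − e^(−4d/3)) = 0.75 × (1 − e^(-1.637333)) = 0.75 × (1 − 0.194498) = 0.604127.
Expected differing sites = pL ≈ 0.604127 × 2501 = 1510.921627 ≈ 1511.

1511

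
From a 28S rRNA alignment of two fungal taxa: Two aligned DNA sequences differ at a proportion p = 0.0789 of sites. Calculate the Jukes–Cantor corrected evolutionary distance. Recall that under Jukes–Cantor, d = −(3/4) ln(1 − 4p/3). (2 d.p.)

0.08

d = −(3/4) ln(1 − 4p/3) = −0.75 ln(1 − 0.1052) = −0.75 ln(0.8948)
  = −0.75 × (-0.111155) = 0.083366 substitutions/site.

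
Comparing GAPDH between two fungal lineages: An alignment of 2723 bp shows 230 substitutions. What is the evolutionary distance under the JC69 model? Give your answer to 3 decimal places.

0.090

p = 230/2723 ≈ 0.084466.
d = −(3/4) ln(1 − 4p/3) = −0.75 ln(1 − 0.112621) = −0.75 ln(0.887379)
  = −0.75 × (-0.119483) = 0.089612 substitutions/site.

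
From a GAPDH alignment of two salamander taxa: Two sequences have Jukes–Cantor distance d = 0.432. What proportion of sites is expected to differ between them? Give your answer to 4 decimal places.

0.3284

p = (3/4)(1 − e^(−4d/3)) = 0.75 × (1 − e^(-0.576)) = 0.75 × (1 − 0.562142) = 0.328394.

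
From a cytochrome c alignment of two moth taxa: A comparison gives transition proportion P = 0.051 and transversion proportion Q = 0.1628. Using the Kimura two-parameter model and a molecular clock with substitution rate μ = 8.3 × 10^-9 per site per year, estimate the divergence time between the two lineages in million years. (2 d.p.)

Under the Kimura two-parameter model, d = −½ ln(1 − 2P − Q) − ¼ ln(1 − 2Q).
1 − 2P − Q = 0.7352, giving −½ ln(0.7352) = 0.153806.
1 − 2Q = 0.6744, giving −¼ ln(0.6744) = 0.098483.
d = 0.153806 + 0.098483 = 0.252289.
Under a molecular clock d = 2μt, so t = d/(2μ) = 0.252289 / (2 × 8.3 × 10^-9) = 15.20 million years.

15.20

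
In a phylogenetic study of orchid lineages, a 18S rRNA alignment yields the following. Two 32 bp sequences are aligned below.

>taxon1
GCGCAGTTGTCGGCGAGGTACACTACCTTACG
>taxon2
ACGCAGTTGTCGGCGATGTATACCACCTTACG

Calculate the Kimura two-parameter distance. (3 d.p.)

0.140

Of 32 sites, 3 differences are transitions and 1 are transversions, so P = 3/32 = 0.09375 and Q = 1/32 = 0.03125.
Under the Kimura two-parameter model, d = −½ ln(1 − 2P − Q) − ¼ ln(1 − 2Q).
1 − 2P − Q = 0.78125, giving −½ ln(0.78125) = 0.123430.
1 − 2Q = 0.9375, giving −¼ ln(0.9375) = 0.016135.
d = 0.123430 + 0.016135 = 0.139565.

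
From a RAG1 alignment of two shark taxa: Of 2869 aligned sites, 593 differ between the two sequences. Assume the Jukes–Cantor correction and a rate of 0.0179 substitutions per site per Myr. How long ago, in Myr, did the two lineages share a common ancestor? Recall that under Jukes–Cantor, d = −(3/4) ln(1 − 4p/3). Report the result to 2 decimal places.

p = 593/2869 ≈ 0.206692.
d = −(3/4) ln(1 − 4p/3) = −0.75 ln(1 − 0.275589) = −0.75 ln(0.724411)
  = −0.75 × (-0.322396) = 0.241797 substitutions/site.
Under a molecular clock d = 2μt, so t = d/(2μ) = 0.241797 / (2 × 0.0179) = 6.75 Myr.

6.75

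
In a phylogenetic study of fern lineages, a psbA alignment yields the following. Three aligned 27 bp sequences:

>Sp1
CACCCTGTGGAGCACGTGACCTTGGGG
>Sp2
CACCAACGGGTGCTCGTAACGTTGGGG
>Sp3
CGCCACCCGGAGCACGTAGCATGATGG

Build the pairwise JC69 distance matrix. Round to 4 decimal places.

d(Sp1,Sp2) = 0.3770, d(Sp1,Sp3) = 0.5876, d(Sp2,Sp3) = 0.5107

Sp1–Sp2: 8/27 sites differ → p ≈ 0.296296, d = −0.75 ln(1 − 0.395061) = 0.376971 ≈ 0.3770.
Sp1–Sp3: 11/27 sites differ → p ≈ 0.407407, d = −0.75 ln(1 − 0.543209) = 0.587647 ≈ 0.5876.
Sp2–Sp3: 10/27 sites differ → p ≈ 0.37037, d = −0.75 ln(1 − 0.493827) = 0.510658 ≈ 0.5107.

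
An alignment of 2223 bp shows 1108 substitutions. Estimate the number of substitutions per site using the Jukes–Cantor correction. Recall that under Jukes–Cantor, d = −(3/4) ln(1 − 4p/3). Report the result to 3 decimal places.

0.819

p = 1108/2223 ≈ 0.498426.
d = −(3/4) ln(1 − 4p/3) = −0.75 ln(1 − 0.664568) = −0.75 ln(0.335432)
  = −0.75 × (-1.092336) = 0.819252 substitutions/site.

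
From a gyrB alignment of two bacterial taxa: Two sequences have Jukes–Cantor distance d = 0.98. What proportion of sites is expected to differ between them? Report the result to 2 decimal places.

0.55

p = (3/4)(1 − e^(−4d/3)) = 0.75 × (1 − e^(-1.306667)) = 0.75 × (1 − 0.270721) = 0.546959.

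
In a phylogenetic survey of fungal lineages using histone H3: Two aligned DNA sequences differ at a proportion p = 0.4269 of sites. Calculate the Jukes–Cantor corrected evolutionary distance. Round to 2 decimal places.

0.63

d = −(3/4) ln(1 − 4p/3) = −0.75 ln(1 − 0.5692) = −0.75 ln(0.4308)
  = −0.75 × (-0.842111) = 0.631583 substitutions/site.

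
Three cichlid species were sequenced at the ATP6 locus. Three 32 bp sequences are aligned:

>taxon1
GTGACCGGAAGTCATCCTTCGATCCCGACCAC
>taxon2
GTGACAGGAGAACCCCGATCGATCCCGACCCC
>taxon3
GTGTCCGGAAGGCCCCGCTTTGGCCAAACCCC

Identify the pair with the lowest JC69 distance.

taxon1 and taxon2

taxon1–taxon2: 9/32 differ, p = 0.281, d = 0.353.
taxon1–taxon3: 13/32 differ, p = 0.406, d = 0.585.
taxon2–taxon3: 12/32 differ, p = 0.375, d = 0.520.
The smallest distance is between taxon1 and taxon2.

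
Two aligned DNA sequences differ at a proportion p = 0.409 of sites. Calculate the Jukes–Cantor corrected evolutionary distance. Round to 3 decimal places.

d = −(3/4) ln(1 − 4p/3) = −0.75 ln(1 − 0.545333) = −0.75 ln(0.454667)
  = −0.75 × (-0.788190) = 0.591143 substitutions/site.

0.591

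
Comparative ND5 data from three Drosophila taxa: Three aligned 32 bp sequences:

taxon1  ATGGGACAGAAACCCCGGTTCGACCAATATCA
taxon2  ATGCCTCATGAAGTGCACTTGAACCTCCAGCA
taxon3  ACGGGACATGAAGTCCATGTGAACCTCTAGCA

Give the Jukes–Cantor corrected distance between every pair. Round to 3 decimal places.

taxon1–taxon2: 16/32 sites differ → p = 0.5, d = −0.75 ln(1 − 0.666667) = 0.823960 ≈ 0.824.
taxon1–taxon3: 13/32 sites differ → p = 0.40625, d = −0.75 ln(1 − 0.541667) = 0.585119 ≈ 0.585.
taxon2–taxon3: 8/32 sites differ → p = 0.25, d = −0.75 ln(1 − 0.333333) = 0.304098 ≈ 0.304.

d(taxon1,taxon2) = 0.824, d(taxon1,taxon3) = 0.585, d(taxon2,taxon3) = 0.304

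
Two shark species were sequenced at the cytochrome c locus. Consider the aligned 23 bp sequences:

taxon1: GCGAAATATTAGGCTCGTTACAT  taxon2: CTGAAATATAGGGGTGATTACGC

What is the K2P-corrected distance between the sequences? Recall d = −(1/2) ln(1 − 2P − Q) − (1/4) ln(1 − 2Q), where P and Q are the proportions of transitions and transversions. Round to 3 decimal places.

0.576

Of 23 sites, 5 differences are transitions and 4 are transversions, so P = 5/23 ≈ 0.217391 and Q = 4/23 ≈ 0.173913.
Under the Kimura two-parameter model, d = −½ ln(1 − 2P − Q) − ¼ ln(1 − 2Q).
1 − 2P − Q = 0.391305, giving −½ ln(0.391305) = 0.469134.
1 − 2Q = 0.652174, giving −¼ ln(0.652174) = 0.106861.
d = 0.469134 + 0.106861 = 0.575995.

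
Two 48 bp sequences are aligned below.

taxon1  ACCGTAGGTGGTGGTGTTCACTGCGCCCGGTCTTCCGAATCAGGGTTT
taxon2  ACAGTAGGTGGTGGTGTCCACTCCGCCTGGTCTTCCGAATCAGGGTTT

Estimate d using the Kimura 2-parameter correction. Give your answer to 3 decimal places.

Of 48 sites, 2 differences are transitions and 2 are transversions, so P = 2/48 ≈ 0.041667 and Q = 2/48 ≈ 0.041667.
Under the Kimura two-parameter model, d = −½ ln(1 − 2P − Q) − ¼ ln(1 − 2Q).
1 − 2P − Q = 0.874999, giving −½ ln(0.874999) = 0.066766.
1 − 2Q = 0.916666, giving −¼ ln(0.916666) = 0.021753.
d = 0.066766 + 0.021753 = 0.088519.

0.089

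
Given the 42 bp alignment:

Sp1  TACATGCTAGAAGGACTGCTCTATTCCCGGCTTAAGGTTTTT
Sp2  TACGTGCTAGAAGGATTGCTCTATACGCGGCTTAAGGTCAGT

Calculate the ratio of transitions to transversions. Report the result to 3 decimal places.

Transitions are A↔G and C↔T; transversions are all other mismatches.
Transitions: 3. Transversions: 4.
R = 3/4 = 0.750.

0.750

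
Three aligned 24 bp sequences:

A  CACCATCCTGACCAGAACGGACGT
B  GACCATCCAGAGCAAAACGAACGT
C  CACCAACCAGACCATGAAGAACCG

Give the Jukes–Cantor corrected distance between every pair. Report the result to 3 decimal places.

d(A,B) = 0.244, d(A,C) = 0.441, d(B,C) = 0.441

A–B: 5/24 sites differ → p ≈ 0.208333, d = −0.75 ln(1 − 0.277777) = 0.244066 ≈ 0.244.
A–C: 8/24 sites differ → p ≈ 0.333333, d = −0.75 ln(1 − 0.444444) = 0.440839 ≈ 0.441.
B–C: 8/24 sites differ → p ≈ 0.333333, d = −0.75 ln(1 − 0.444444) = 0.440839 ≈ 0.441.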